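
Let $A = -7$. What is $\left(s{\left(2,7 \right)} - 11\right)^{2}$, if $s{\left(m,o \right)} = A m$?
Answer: $625$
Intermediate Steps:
$s{\left(m,o \right)} = - 7 m$
$\left(s{\left(2,7 \right)} - 11\right)^{2} = \left(\left(-7\right) 2 - 11\right)^{2} = \left(-14 - 11\right)^{2} = \left(-25\right)^{2} = 625$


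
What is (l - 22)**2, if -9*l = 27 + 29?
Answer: 64516/81 ≈ 796.49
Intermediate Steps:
l = -56/9 (l = -(27 + 29)/9 = -1/9*56 = -56/9 ≈ -6.2222)
(l - 22)**2 = (-56/9 - 22)**2 = (-254/9)**2 = 64516/81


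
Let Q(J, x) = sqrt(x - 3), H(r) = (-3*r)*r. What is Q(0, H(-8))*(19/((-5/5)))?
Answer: -19*I*sqrt(195) ≈ -265.32*I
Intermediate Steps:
H(r) = -3*r**2
Q(J, x) = sqrt(-3 + x)
Q(0, H(-8))*(19/((-5/5))) = sqrt(-3 - 3*(-8)**2)*(19/((-5/5))) = sqrt(-3 - 3*64)*(19/((-5*1/5))) = sqrt(-3 - 192)*(19/(-1)) = sqrt(-195)*(19*(-1)) = (I*sqrt(195))*(-19) = -19*I*sqrt(195)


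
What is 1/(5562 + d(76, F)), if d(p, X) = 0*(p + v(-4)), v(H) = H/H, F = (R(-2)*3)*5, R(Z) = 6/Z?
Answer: 1/5562 ≈ 0.00017979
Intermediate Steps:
F = -45 (F = ((6/(-2))*3)*5 = ((6*(-1/2))*3)*5 = -3*3*5 = -9*5 = -45)
v(H) = 1
d(p, X) = 0 (d(p, X) = 0*(p + 1) = 0*(1 + p) = 0)
1/(5562 + d(76, F)) = 1/(5562 + 0) = 1/5562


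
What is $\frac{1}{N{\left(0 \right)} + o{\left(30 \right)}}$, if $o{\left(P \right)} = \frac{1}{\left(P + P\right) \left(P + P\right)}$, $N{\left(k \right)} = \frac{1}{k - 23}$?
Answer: $- \frac{82800}{3577} \approx -23.148$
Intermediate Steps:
$N{\left(k \right)} = \frac{1}{-23 + k}$
$o{\left(P \right)} = \frac{1}{4 P^{2}}$ ($o{\left(P \right)} = \frac{1}{2 P 2 P} = \frac{1}{4 P^{2}}$)
$\frac{1}{N{\left(0 \right)} + o{\left(30 \right)}} = \frac{1}{\frac{1}{-23 + 0} + \frac{1}{4 \cdot 900}} = \frac{1}{\frac{1}{-23} + \frac{1}{4} \cdot \frac{1}{900}} = \frac{1}{- \frac{1}{23} + \frac{1}{3600}} = \frac{1}{- \frac{3577}{82800}} = - \frac{82800}{3577}$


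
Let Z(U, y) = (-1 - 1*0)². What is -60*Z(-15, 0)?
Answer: -60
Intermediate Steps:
Z(U, y) = 1 (Z(U, y) = (-1 + 0)² = (-1)² = 1)
-60*Z(-15, 0) = -60*1 = -60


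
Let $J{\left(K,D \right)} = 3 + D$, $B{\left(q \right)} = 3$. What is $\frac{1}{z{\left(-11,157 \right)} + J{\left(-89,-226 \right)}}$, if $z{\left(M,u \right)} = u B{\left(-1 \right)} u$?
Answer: $\frac{1}{73724} \approx 1.3564 \cdot 10^{-5}$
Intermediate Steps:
$z{\left(M,u \right)} = 3 u^{2}$ ($z{\left(M,u \right)} = u 3 u = 3 u u = 3 u^{2}$)
$\frac{1}{z{\left(-11,157 \right)} + J{\left(-89,-226 \right)}} = \frac{1}{3 \cdot 157^{2} + \left(3 - 226\right)} = \frac{1}{3 \cdot 24649 - 223} = \frac{1}{73947 - 223} = \frac{1}{73724}$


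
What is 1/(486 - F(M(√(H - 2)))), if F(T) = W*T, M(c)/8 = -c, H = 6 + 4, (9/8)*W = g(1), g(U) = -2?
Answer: 19683/9500402 + 576*√2/4750201 ≈ 0.0022433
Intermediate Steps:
W = -16/9 (W = (8/9)*(-2) = -16/9 ≈ -1.7778)
H = 10
M(c) = -8*c (M(c) = 8*(-c) = -8*c)
F(T) = -16*T/9
1/(486 - F(M(√(H - 2)))) = 1/(486 - (-16)*(-8*√(10 - 2))/9) = 1/(486 - (-16)*(-16*√2)/9) = 1/(486 - 256*√2/9)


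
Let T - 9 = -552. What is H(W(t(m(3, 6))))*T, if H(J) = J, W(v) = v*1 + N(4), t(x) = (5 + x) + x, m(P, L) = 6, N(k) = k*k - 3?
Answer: -16290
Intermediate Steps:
N(k) = -3 + k² (N(k) = k² - 3 = -3 + k²)
t(x) = 5 + 2*x
W(v) = 13 + v (W(v) = v*1 + (-3 + 4²) = v + (-3 + 16) = v + 13 = 13 + v)
T = -543 (T = 9 - 552 = -543)
H(W(t(m(3, 6))))*T = (13 + (5 + 2*6))*(-543) = (13 + (5 + 12))*(-543) = (13 + 17)*(-543) = 30*(-543) = -16290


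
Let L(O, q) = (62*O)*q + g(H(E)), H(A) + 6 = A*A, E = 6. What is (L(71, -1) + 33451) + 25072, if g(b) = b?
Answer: 54151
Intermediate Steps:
H(A) = -6 + A² (H(A) = -6 + A*A = -6 + A²)
L(O, q) = 30 + 62*O*q (L(O, q) = (62*O)*q + (-6 + 6²) = 62*O*q + (-6 + 36) = 62*O*q + 30 = 30 + 62*O*q)
(L(71, -1) + 33451) + 25072 = ((30 + 62*71*(-1)) + 33451) + 25072 = ((30 - 4402) + 33451) + 25072 = (-4372 + 33451) + 25072 = 29079 + 25072 = 54151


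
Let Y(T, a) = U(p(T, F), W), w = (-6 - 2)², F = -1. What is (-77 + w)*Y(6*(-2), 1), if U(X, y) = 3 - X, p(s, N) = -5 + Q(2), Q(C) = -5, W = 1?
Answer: -169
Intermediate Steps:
p(s, N) = -10 (p(s, N) = -5 - 5 = -10)
w = 64 (w = (-8)² = 64)
Y(T, a) = 13 (Y(T, a) = 3 - 1*(-10) = 3 + 10 = 13)
(-77 + w)*Y(6*(-2), 1) = (-77 + 64)*13 = -13*13 = -169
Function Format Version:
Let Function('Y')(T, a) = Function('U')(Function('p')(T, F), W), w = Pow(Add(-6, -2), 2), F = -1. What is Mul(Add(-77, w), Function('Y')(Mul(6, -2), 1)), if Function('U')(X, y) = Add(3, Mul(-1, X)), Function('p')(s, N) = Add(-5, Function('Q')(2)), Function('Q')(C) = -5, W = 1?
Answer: -169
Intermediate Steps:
Function('p')(s, N) = -10 (Function('p')(s, N) = Add(-5, -5) = -10)
w = 64 (w = Pow(-8, 2) = 64)
Function('Y')(T, a) = 13 (Function('Y')(T, a) = Add(3, Mul(-1, -10)) = Add(3, 10) = 13)
Mul(Add(-77, w), Function('Y')(Mul(6, -2), 1)) = Mul(Add(-77, 64), 13) = Mul(-13, 13) = -169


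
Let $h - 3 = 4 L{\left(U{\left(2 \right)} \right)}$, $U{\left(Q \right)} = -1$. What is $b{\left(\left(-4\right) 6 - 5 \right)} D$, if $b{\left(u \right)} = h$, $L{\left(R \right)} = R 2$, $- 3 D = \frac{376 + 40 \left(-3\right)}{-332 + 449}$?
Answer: $\frac{1280}{351} \approx 3.6467$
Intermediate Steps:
$D = - \frac{256}{351}$ ($D = - \frac{\left(376 + 40 \left(-3\right)\right) \frac{1}{-332 + 449}}{3} = - \frac{\left(376 - 120\right) \frac{1}{117}}{3} = - \frac{256 \cdot \frac{1}{117}}{3} = \left(- \frac{1}{3}\right) \frac{256}{117} = - \frac{256}{351} \approx -0.72934$)
$L{\left(R \right)} = 2 R$
$h = -5$ ($h = 3 + 4 \cdot 2 \left(-1\right) = 3 + 4 \left(-2\right) = 3 - 8 = -5$)
$b{\left(u \right)} = -5$
$b{\left(\left(-4\right) 6 - 5 \right)} D = \left(-5\right) \left(- \frac{256}{351}\right) = \frac{1280}{351}$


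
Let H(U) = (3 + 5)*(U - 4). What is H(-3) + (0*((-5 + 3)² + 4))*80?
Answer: -56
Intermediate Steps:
H(U) = -32 + 8*U (H(U) = 8*(-4 + U) = -32 + 8*U)
H(-3) + (0*((-5 + 3)² + 4))*80 = (-32 + 8*(-3)) + (0*((-5 + 3)² + 4))*80 = (-32 - 24) + (0*((-2)² + 4))*80 = -56 + (0*(4 + 4))*80 = -56 + (0*8)*80 = -56 + 0*80 = -56 + 0 = -56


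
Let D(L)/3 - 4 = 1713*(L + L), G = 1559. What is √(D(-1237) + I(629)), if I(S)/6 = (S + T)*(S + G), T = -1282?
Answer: 3*I*√2365162 ≈ 4613.7*I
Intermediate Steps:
I(S) = 6*(-1282 + S)*(1559 + S) (I(S) = 6*((S - 1282)*(S + 1559)) = 6*((-1282 + S)*(1559 + S)) = 6*(-1282 + S)*(1559 + S))
D(L) = 12 + 10278*L (D(L) = 12 + 3*(1713*(L + L)) = 12 + 3*(1713*(2*L)) = 12 + 3*(3426*L) = 12 + 10278*L)
√(D(-1237) + I(629)) = √((12 + 10278*(-1237)) + (-11991828 + 6*629² + 1662*629)) = √((12 - 12713886) + (-11991828 + 6*395641 + 1045398)) = √(-12713874 + (-11991828 + 2373846 + 1045398)) = √(-12713874 - 8572584) = √(-21286458) = 3*I*√2365162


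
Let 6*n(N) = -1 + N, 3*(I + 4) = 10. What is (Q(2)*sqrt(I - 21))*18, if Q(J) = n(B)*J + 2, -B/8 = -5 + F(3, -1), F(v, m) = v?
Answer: 42*I*sqrt(195) ≈ 586.5*I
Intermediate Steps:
B = 16 (B = -8*(-5 + 3) = -8*(-2) = 16)
I = -2/3 (I = -4 + (1/3)*10 = -4 + 10/3 = -2/3 ≈ -0.66667)
n(N) = -1/6 + N/6 (n(N) = (-1 + N)/6 = -1/6 + N/6)
Q(J) = 2 + 5*J/2 (Q(J) = (-1/6 + (1/6)*16)*J + 2 = (-1/6 + 8/3)*J + 2 = 5*J/2 + 2 = 2 + 5*J/2)
(Q(2)*sqrt(I - 21))*18 = ((2 + (5/2)*2)*sqrt(-2/3 - 21))*18 = ((2 + 5)*sqrt(-65/3))*18 = (7*(I*sqrt(195)/3))*18 = (7*I*sqrt(195)/3)*18 = 42*I*sqrt(195)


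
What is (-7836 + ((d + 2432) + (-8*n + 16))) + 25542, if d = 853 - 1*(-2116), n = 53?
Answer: 22699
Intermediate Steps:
d = 2969 (d = 853 + 2116 = 2969)
(-7836 + ((d + 2432) + (-8*n + 16))) + 25542 = (-7836 + ((2969 + 2432) + (-8*53 + 16))) + 25542 = (-7836 + (5401 + (-424 + 16))) + 25542 = (-7836 + (5401 - 408)) + 25542 = (-7836 + 4993) + 25542 = -2843 + 25542 = 22699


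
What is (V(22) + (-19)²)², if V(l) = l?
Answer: 146689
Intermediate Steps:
(V(22) + (-19)²)² = (22 + (-19)²)² = (22 + 361)² = 383² = 146689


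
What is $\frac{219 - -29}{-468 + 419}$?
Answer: $- \frac{248}{49} \approx -5.0612$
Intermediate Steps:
$\frac{219 - -29}{-468 + 419} = \frac{219 + \left(-142 + 171\right)}{-49} = \left(219 + 29\right) \left(- \frac{1}{49}\right) = 248 \left(- \frac{1}{49}\right) = - \frac{248}{49}$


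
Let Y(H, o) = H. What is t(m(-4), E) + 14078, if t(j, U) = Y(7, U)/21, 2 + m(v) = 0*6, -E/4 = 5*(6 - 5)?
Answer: 42235/3 ≈ 14078.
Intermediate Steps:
E = -20 (E = -20*(6 - 5) = -20 ≈ -20.000)
m(v) = -2 (m(v) = -2 + 0*6 = -2 + 0 = -2)
t(j, U) = 1/3 (t(j, U) = 7/21 = 7*(1/21) = 1/3)
t(m(-4), E) + 14078 = 1/3 + 14078 = 42235/3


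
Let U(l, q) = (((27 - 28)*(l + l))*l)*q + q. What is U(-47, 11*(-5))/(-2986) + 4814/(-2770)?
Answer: -343652277/4135610 ≈ -83.096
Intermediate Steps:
U(l, q) = q - 2*q*l² (U(l, q) = ((-2*l)*l)*q + q = (-2*l²)*q + q = -2*q*l² + q = q - 2*q*l²)
U(-47, 11*(-5))/(-2986) + 4814/(-2770) = ((11*(-5))*(1 - 2*(-47)²))/(-2986) + 4814/(-2770) = -55*(1 - 2*2209)*(-1/2986) + 4814*(-1/2770) = -55*(1 - 4418)*(-1/2986) - 2407/1385 = -55*(-4417)*(-1/2986) - 2407/1385 = 242935*(-1/2986) - 2407/1385 = -242935/2986 - 2407/1385 = -343652277/4135610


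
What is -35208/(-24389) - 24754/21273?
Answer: 145254478/518827197 ≈ 0.27997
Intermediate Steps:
-35208/(-24389) - 24754/21273 = -35208*(-1/24389) - 24754*1/21273 = 35208/24389 - 24754/21273 = 145254478/518827197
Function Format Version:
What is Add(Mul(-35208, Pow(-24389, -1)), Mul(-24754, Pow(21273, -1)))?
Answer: Rational(145254478, 518827197) ≈ 0.27997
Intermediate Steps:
Add(Mul(-35208, Pow(-24389, -1)), Mul(-24754, Pow(21273, -1))) = Add(Mul(-35208, Rational(-1, 24389)), Mul(-24754, Rational(1, 21273))) = Add(Rational(35208, 24389), Rational(-24754, 21273)) = Rational(145254478, 518827197)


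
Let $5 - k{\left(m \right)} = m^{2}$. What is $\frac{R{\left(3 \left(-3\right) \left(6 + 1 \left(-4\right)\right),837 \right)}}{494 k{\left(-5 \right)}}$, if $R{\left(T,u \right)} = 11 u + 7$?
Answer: $- \frac{4607}{4940} \approx -0.93259$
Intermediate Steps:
$k{\left(m \right)} = 5 - m^{2}$
$R{\left(T,u \right)} = 7 + 11 u$
$\frac{R{\left(3 \left(-3\right) \left(6 + 1 \left(-4\right)\right),837 \right)}}{494 k{\left(-5 \right)}} = \frac{7 + 11 \cdot 837}{494 \left(5 - \left(-5\right)^{2}\right)} = \frac{7 + 9207}{494 \left(5 - 25\right)} = \frac{9214}{494 \left(5 - 25\right)} = \frac{9214}{494 \left(-20\right)} = \frac{9214}{-9880} = 9214 \left(- \frac{1}{9880}\right) = - \frac{4607}{4940}$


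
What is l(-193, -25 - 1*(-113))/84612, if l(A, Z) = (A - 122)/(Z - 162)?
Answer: 105/2087096 ≈ 5.0309e-5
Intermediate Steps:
l(A, Z) = (-122 + A)/(-162 + Z)
l(-193, -25 - 1*(-113))/84612 = ((-122 - 193)/(-162 + (-25 - 1*(-113))))/84612 = (-315/(-162 + (-25 + 113)))*(1/84612) = (-315/(-162 + 88))*(1/84612) = (-315/(-74))*(1/84612) = -1/74*(-315)*(1/84612) = (315/74)*(1/84612) = 105/2087096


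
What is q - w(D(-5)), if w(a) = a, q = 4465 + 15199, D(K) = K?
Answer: 19669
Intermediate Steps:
q = 19664
q - w(D(-5)) = 19664 - 1*(-5) = 19664 + 5 = 19669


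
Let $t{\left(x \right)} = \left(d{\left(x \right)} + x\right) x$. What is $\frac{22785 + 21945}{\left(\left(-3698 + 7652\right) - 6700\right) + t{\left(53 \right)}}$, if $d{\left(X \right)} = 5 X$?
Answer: $\frac{22365}{7054} \approx 3.1705$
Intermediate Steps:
$t{\left(x \right)} = 6 x^{2}$ ($t{\left(x \right)} = \left(5 x + x\right) x = 6 x x = 6 x^{2}$)
$\frac{22785 + 21945}{\left(\left(-3698 + 7652\right) - 6700\right) + t{\left(53 \right)}} = \frac{22785 + 21945}{\left(\left(-3698 + 7652\right) - 6700\right) + 6 \cdot 53^{2}} = \frac{44730}{\left(3954 - 6700\right) + 6 \cdot 2809} = \frac{44730}{-2746 + 16854} = \frac{44730}{14108} = 44730 \cdot \frac{1}{14108} = \frac{22365}{7054}$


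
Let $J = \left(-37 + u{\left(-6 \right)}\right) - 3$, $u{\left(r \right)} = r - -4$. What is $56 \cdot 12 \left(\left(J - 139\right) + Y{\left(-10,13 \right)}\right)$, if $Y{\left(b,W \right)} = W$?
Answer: $-112896$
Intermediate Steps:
$u{\left(r \right)} = 4 + r$ ($u{\left(r \right)} = r + 4 = 4 + r$)
$J = -42$ ($J = \left(-37 + \left(4 - 6\right)\right) - 3 = \left(-37 - 2\right) - 3 = -39 - 3 = -42$)
$56 \cdot 12 \left(\left(J - 139\right) + Y{\left(-10,13 \right)}\right) = 56 \cdot 12 \left(\left(-42 - 139\right) + 13\right) = 672 \left(-181 + 13\right) = 672 \left(-168\right) = -112896$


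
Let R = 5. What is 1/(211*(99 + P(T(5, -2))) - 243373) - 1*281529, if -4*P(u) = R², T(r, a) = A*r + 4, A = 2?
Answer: -252027857623/895211 ≈ -2.8153e+5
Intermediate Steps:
T(r, a) = 4 + 2*r (T(r, a) = 2*r + 4 = 4 + 2*r)
P(u) = -25/4 (P(u) = -¼*5² = -¼*25 = -25/4)
1/(211*(99 + P(T(5, -2))) - 243373) - 1*281529 = 1/(211*(99 - 25/4) - 243373) - 1*281529 = 1/(211*(371/4) - 243373) - 281529 = 1/(78281/4 - 243373) - 281529 = 1/(-895211/4) - 281529 = -4/895211 - 281529 = -252027857623/895211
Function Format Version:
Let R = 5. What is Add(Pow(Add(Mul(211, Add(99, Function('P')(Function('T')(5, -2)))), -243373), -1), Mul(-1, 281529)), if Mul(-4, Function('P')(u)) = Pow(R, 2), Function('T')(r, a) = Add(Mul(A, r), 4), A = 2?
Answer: Rational(-252027857623, 895211) ≈ -2.8153e+5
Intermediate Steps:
Function('T')(r, a) = Add(4, Mul(2, r)) (Function('T')(r, a) = Add(Mul(2, r), 4) = Add(4, Mul(2, r)))
Function('P')(u) = Rational(-25, 4) (Function('P')(u) = Mul(Rational(-1, 4), Pow(5, 2)) = Mul(Rational(-1, 4), 25) = Rational(-25, 4))
Add(Pow(Add(Mul(211, Add(99, Function('P')(Function('T')(5, -2)))), -243373), -1), Mul(-1, 281529)) = Add(Pow(Add(Mul(211, Add(99, Rational(-25, 4))), -243373), -1), Mul(-1, 281529)) = Add(Pow(Add(Mul(211, Rational(371, 4)), -243373), -1), -281529) = Add(Pow(Add(Rational(78281, 4), -243373), -1), -281529) = Add(Pow(Rational(-895211, 4), -1), -281529) = Add(Rational(-4, 895211), -281529) = Rational(-252027857623, 895211)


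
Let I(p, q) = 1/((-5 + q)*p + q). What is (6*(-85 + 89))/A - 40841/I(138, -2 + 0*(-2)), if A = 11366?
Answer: 224672222116/5683 ≈ 3.9534e+7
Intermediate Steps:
I(p, q) = 1/(q + p*(-5 + q)) (I(p, q) = 1/(p*(-5 + q) + q) = 1/(q + p*(-5 + q)))
(6*(-85 + 89))/A - 40841/I(138, -2 + 0*(-2)) = (6*(-85 + 89))/11366 - (-28261972 + 5636058*(-2 + 0*(-2))) = (6*4)*(1/11366) - (-28261972 + 5636058*(-2 + 0)) = 24*(1/11366) - 40841/(1/(-2 - 690 + 138*(-2))) = 12/5683 - 40841/(1/(-2 - 690 - 276)) = 12/5683 - 40841/(1/(-968)) = 12/5683 - 40841/(-1/968) = 12/5683 - 40841*(-968) = 12/5683 + 39534088 = 224672222116/5683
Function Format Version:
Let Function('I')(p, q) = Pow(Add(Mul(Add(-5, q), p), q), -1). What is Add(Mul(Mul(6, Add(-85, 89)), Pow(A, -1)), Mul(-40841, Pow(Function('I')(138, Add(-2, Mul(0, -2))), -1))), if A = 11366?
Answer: Rational(224672222116, 5683) ≈ 3.9534e+7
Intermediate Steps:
Function('I')(p, q) = Pow(Add(q, Mul(p, Add(-5, q))), -1) (Function('I')(p, q) = Pow(Add(Mul(p, Add(-5, q)), q), -1) = Pow(Add(q, Mul(p, Add(-5, q))), -1))
Add(Mul(Mul(6, Add(-85, 89)), Pow(A, -1)), Mul(-40841, Pow(Function('I')(138, Add(-2, Mul(0, -2))), -1))) = Add(Mul(Mul(6, Add(-85, 89)), Pow(11366, -1)), Mul(-40841, Pow(Pow(Add(Add(-2, Mul(0, -2)), Mul(-5, 138), Mul(138, Add(-2, Mul(0, -2)))), -1), -1))) = Add(Mul(Mul(6, 4), Rational(1, 11366)), Mul(-40841, Pow(Pow(Add(Add(-2, 0), -690, Mul(138, Add(-2, 0))), -1), -1))) = Add(Mul(24, Rational(1, 11366)), Mul(-40841, Pow(Pow(Add(-2, -690, Mul(138, -2)), -1), -1))) = Add(Rational(12, 5683), Mul(-40841, Pow(Pow(Add(-2, -690, -276), -1), -1))) = Add(Rational(12, 5683), Mul(-40841, Pow(Pow(-968, -1), -1))) = Add(Rational(12, 5683), Mul(-40841, Pow(Rational(-1, 968), -1))) = Add(Rational(12, 5683), Mul(-40841, -968)) = Add(Rational(12, 5683), 39534088) = Rational(224672222116, 5683)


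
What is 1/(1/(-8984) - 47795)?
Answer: -8984/429390281 ≈ -2.0923e-5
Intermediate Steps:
1/(1/(-8984) - 47795) = 1/(-1/8984 - 47795) = 1/(-429390281/8984) = -8984/429390281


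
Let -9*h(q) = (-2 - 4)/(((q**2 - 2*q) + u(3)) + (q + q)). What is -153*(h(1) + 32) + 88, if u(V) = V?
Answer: -9667/2 ≈ -4833.5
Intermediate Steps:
h(q) = 2/(3*(3 + q**2)) (h(q) = -(-2 - 4)/(9*(((q**2 - 2*q) + 3) + (q + q))) = -(-2)/(3*((3 + q**2 - 2*q) + 2*q)) = -(-2)/(3*(3 + q**2)) = 2/(3*(3 + q**2)))
-153*(h(1) + 32) + 88 = -153*(2/(3*(3 + 1**2)) + 32) + 88 = -153*(2/(3*(3 + 1)) + 32) + 88 = -153*((2/3)/4 + 32) + 88 = -153*((2/3)*(1/4) + 32) + 88 = -153*(1/6 + 32) + 88 = -153*193/6 + 88 = -9843/2 + 88 = -9667/2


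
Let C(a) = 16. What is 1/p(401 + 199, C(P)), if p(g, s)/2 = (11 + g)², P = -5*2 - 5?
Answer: 1/746642 ≈ 1.3393e-6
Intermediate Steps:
P = -15 (P = -10 - 5 = -15)
p(g, s) = 2*(11 + g)²
1/p(401 + 199, C(P)) = 1/(2*(11 + (401 + 199))²) = 1/(2*(11 + 600)²) = 1/(2*611²) = 1/(2*373321) = 1/746642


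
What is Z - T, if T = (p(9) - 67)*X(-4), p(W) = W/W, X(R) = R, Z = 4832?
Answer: 4568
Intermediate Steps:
p(W) = 1
T = 264 (T = (1 - 67)*(-4) = -66*(-4) = 264)
Z - T = 4832 - 1*264 = 4832 - 264 = 4568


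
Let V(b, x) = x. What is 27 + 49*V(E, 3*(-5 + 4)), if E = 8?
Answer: -120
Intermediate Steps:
27 + 49*V(E, 3*(-5 + 4)) = 27 + 49*(3*(-5 + 4)) = 27 + 49*(3*(-1)) = 27 + 49*(-3) = 27 - 147 = -120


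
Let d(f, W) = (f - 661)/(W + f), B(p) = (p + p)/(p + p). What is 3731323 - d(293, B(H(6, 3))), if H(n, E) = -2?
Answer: 548504665/147 ≈ 3.7313e+6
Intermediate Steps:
B(p) = 1 (B(p) = (2*p)/((2*p)) = (2*p)*(1/(2*p)) = 1)
d(f, W) = (-661 + f)/(W + f)
3731323 - d(293, B(H(6, 3))) = 3731323 - (-661 + 293)/(1 + 293) = 3731323 - (-368)/294 = 3731323 - 1*(-184/147) = 3731323 + 184/147 = 548504665/147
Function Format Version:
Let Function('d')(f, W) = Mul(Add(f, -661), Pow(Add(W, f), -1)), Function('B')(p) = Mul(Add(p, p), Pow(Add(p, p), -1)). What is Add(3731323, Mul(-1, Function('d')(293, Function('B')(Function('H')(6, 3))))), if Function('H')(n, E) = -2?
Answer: Rational(548504665, 147) ≈ 3.7313e+6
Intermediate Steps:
Function('B')(p) = 1 (Function('B')(p) = Mul(Mul(2, p), Pow(Mul(2, p), -1)) = Mul(Mul(2, p), Mul(Rational(1, 2), Pow(p, -1))) = 1)
Function('d')(f, W) = Mul(Pow(Add(W, f), -1), Add(-661, f)) (Function('d')(f, W) = Mul(Add(-661, f), Pow(Add(W, f), -1)) = Mul(Pow(Add(W, f), -1), Add(-661, f)))
Add(3731323, Mul(-1, Function('d')(293, Function('B')(Function('H')(6, 3))))) = Add(3731323, Mul(-1, Mul(Pow(Add(1, 293), -1), Add(-661, 293)))) = Add(3731323, Mul(-1, Mul(Pow(294, -1), -368))) = Add(3731323, Mul(-1, Mul(Rational(1, 294), -368))) = Add(3731323, Mul(-1, Rational(-184, 147))) = Add(3731323, Rational(184, 147)) = Rational(548504665, 147)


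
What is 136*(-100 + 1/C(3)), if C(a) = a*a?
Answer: -122264/9 ≈ -13585.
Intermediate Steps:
C(a) = a²
136*(-100 + 1/C(3)) = 136*(-100 + 1/(3²)) = 136*(-100 + 1/9) = 136*(-100 + ⅑) = 136*(-899/9) = -122264/9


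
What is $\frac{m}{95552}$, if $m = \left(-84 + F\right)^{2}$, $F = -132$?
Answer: $\frac{729}{1493} \approx 0.48828$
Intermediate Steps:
$m = 46656$ ($m = \left(-84 - 132\right)^{2} = \left(-216\right)^{2} = 46656$)
$\frac{m}{95552} = \frac{46656}{95552} = 46656 \cdot \frac{1}{95552} = \frac{729}{1493}$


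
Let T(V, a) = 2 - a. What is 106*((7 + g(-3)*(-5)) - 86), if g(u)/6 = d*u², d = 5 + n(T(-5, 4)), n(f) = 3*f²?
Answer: -494914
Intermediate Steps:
d = 17 (d = 5 + 3*(2 - 1*4)² = 5 + 3*(2 - 4)² = 5 + 3*(-2)² = 5 + 3*4 = 5 + 12 = 17)
g(u) = 102*u² (g(u) = 6*(17*u²) = 102*u²)
106*((7 + g(-3)*(-5)) - 86) = 106*((7 + (102*(-3)²)*(-5)) - 86) = 106*((7 + (102*9)*(-5)) - 86) = 106*((7 + 918*(-5)) - 86) = 106*((7 - 4590) - 86) = 106*(-4583 - 86) = 106*(-4669) = -494914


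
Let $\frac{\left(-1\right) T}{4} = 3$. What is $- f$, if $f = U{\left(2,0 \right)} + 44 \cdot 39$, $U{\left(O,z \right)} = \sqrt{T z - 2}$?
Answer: $-1716 - i \sqrt{2} \approx -1716.0 - 1.4142 i$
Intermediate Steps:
$T = -12$ ($T = \left(-4\right) 3 = -12$)
$U{\left(O,z \right)} = \sqrt{-2 - 12 z}$ ($U{\left(O,z \right)} = \sqrt{- 12 z - 2} = \sqrt{-2 - 12 z}$)
$f = 1716 + i \sqrt{2}$ ($f = \sqrt{-2 - 0} + 44 \cdot 39 = \sqrt{-2 + 0} + 1716 = \sqrt{-2} + 1716 = i \sqrt{2} + 1716 = 1716 + i \sqrt{2} \approx 1716.0 + 1.4142 i$)
$- f = - (1716 + i \sqrt{2}) = -1716 - i \sqrt{2}$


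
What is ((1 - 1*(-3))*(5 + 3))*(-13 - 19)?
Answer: -1024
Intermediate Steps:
((1 - 1*(-3))*(5 + 3))*(-13 - 19) = ((1 + 3)*8)*(-32) = (4*8)*(-32) = 32*(-32) = -1024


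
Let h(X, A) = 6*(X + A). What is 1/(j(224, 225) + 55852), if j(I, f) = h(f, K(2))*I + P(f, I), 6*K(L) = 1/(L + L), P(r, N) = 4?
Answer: 1/358312 ≈ 2.7909e-6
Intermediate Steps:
K(L) = 1/(12*L) (K(L) = 1/(6*(L + L)) = 1/(6*((2*L))) = (1/(2*L))/6 = 1/(12*L))
h(X, A) = 6*A + 6*X (h(X, A) = 6*(A + X) = 6*A + 6*X)
j(I, f) = 4 + I*(¼ + 6*f) (j(I, f) = (6*((1/12)/2) + 6*f)*I + 4 = (6*((1/12)*(½)) + 6*f)*I + 4 = (6*(1/24) + 6*f)*I + 4 = (¼ + 6*f)*I + 4 = I*(¼ + 6*f) + 4 = 4 + I*(¼ + 6*f))
1/(j(224, 225) + 55852) = 1/((4 + (¼)*224*(1 + 24*225)) + 55852) = 1/((4 + (¼)*224*(1 + 5400)) + 55852) = 1/((4 + (¼)*224*5401) + 55852) = 1/((4 + 302456) + 55852) = 1/(302460 + 55852) = 1/358312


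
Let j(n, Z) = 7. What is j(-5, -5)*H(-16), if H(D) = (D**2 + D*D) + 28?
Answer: 3780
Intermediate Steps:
H(D) = 28 + 2*D**2 (H(D) = (D**2 + D**2) + 28 = 2*D**2 + 28 = 28 + 2*D**2)
j(-5, -5)*H(-16) = 7*(28 + 2*(-16)**2) = 7*(28 + 2*256) = 7*(28 + 512) = 7*540 = 3780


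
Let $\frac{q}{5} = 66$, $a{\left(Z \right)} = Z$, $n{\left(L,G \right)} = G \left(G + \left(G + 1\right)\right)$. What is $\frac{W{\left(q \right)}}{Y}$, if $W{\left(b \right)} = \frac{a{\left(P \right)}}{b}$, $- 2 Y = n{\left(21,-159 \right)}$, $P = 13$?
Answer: $- \frac{13}{8316495} \approx -1.5632 \cdot 10^{-6}$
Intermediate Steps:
$n{\left(L,G \right)} = G \left(1 + 2 G\right)$ ($n{\left(L,G \right)} = G \left(G + \left(1 + G\right)\right) = G \left(1 + 2 G\right)$)
$Y = - \frac{50403}{2}$ ($Y = - \frac{\left(-159\right) \left(1 + 2 \left(-159\right)\right)}{2} = - \frac{\left(-159\right) \left(1 - 318\right)}{2} = - \frac{\left(-159\right) \left(-317\right)}{2} = \left(- \frac{1}{2}\right) 50403 = - \frac{50403}{2} \approx -25202.0$)
$q = 330$ ($q = 5 \cdot 66 = 330$)
$W{\left(b \right)} = \frac{13}{b}$
$\frac{W{\left(q \right)}}{Y} = \frac{13 \cdot \frac{1}{330}}{- \frac{50403}{2}} = 13 \cdot \frac{1}{330} \left(- \frac{2}{50403}\right) = \frac{13}{330} \left(- \frac{2}{50403}\right) = - \frac{13}{8316495}$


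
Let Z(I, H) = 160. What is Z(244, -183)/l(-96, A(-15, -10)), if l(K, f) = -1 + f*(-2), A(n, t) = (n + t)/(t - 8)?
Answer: -720/17 ≈ -42.353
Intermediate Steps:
A(n, t) = (n + t)/(-8 + t)
l(K, f) = -1 - 2*f
Z(244, -183)/l(-96, A(-15, -10)) = 160/(-1 - 2*(-15 - 10)/(-8 - 10)) = 160/(-1 - 2*(-25)/(-18)) = 160/(-1 - (-1)*(-25)/9) = 160/(-1 - 2*25/18) = 160/(-1 - 25/9) = 160/(-34/9) = 160*(-9/34) = -720/17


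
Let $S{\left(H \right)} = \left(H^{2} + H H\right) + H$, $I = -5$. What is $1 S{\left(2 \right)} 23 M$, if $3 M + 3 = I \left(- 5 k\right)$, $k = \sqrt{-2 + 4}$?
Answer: $-230 + \frac{5750 \sqrt{2}}{3} \approx 2480.6$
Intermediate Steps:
$k = \sqrt{2} \approx 1.4142$
$S{\left(H \right)} = H + 2 H^{2}$ ($S{\left(H \right)} = \left(H^{2} + H^{2}\right) + H = 2 H^{2} + H = H + 2 H^{2}$)
$M = -1 + \frac{25 \sqrt{2}}{3}$ ($M = -1 + \frac{\left(-5\right) \left(- 5 \sqrt{2}\right)}{3} = -1 + \frac{25 \sqrt{2}}{3} \approx 10.785$)
$1 S{\left(2 \right)} 23 M = 1 \cdot 2 \left(1 + 2 \cdot 2\right) 23 \left(-1 + \frac{25 \sqrt{2}}{3}\right) = 1 \cdot 2 \left(1 + 4\right) 23 \left(-1 + \frac{25 \sqrt{2}}{3}\right) = 1 \cdot 2 \cdot 5 \cdot 23 \left(-1 + \frac{25 \sqrt{2}}{3}\right) = 1 \cdot 10 \cdot 23 \left(-1 + \frac{25 \sqrt{2}}{3}\right) = 10 \cdot 23 \left(-1 + \frac{25 \sqrt{2}}{3}\right) = 230 \left(-1 + \frac{25 \sqrt{2}}{3}\right) = -230 + \frac{5750 \sqrt{2}}{3}$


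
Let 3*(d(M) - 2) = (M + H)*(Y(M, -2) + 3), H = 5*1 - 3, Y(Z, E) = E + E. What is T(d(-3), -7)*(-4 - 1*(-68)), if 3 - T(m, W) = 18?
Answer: -960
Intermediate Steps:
Y(Z, E) = 2*E
H = 2 (H = 5 - 3 = 2)
d(M) = 4/3 - M/3 (d(M) = 2 + ((M + 2)*(2*(-2) + 3))/3 = 2 + ((2 + M)*(-4 + 3))/3 = 2 + ((2 + M)*(-1))/3 = 2 + (-2 - M)/3 = 2 + (-⅔ - M/3) = 4/3 - M/3)
T(m, W) = -15 (T(m, W) = 3 - 1*18 = 3 - 18 = -15)
T(d(-3), -7)*(-4 - 1*(-68)) = -15*(-4 - 1*(-68)) = -15*(-4 + 68) = -15*64 = -960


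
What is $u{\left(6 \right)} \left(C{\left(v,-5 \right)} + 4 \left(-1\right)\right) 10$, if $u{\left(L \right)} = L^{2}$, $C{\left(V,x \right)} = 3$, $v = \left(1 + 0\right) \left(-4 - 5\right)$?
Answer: $-360$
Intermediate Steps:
$v = -9$ ($v = 1 \left(-9\right) = -9$)
$u{\left(6 \right)} \left(C{\left(v,-5 \right)} + 4 \left(-1\right)\right) 10 = 6^{2} \left(3 + 4 \left(-1\right)\right) 10 = 36 \left(3 - 4\right) 10 = 36 \left(-1\right) 10 = \left(-36\right) 10 = -360$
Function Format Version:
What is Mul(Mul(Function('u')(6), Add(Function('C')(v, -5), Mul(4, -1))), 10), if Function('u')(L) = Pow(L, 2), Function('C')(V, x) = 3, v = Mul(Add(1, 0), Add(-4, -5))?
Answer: -360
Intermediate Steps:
v = -9 (v = Mul(1, -9) = -9)
Mul(Mul(Function('u')(6), Add(Function('C')(v, -5), Mul(4, -1))), 10) = Mul(Mul(Pow(6, 2), Add(3, Mul(4, -1))), 10) = Mul(Mul(36, Add(3, -4)), 10) = Mul(Mul(36, -1), 10) = Mul(-36, 10) = -360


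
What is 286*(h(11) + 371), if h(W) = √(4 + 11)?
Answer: 106106 + 286*√15 ≈ 1.0721e+5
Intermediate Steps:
h(W) = √15
286*(h(11) + 371) = 286*(√15 + 371) = 286*(371 + √15) = 106106 + 286*√15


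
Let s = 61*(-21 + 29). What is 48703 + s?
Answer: 49191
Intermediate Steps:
s = 488 (s = 61*8 = 488)
48703 + s = 48703 + 488 = 49191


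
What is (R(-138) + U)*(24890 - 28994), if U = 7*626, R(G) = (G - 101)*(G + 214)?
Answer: 56561328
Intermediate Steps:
R(G) = (-101 + G)*(214 + G)
U = 4382
(R(-138) + U)*(24890 - 28994) = ((-21614 + (-138)² + 113*(-138)) + 4382)*(24890 - 28994) = ((-21614 + 19044 - 15594) + 4382)*(-4104) = (-18164 + 4382)*(-4104) = -13782*(-4104) = 56561328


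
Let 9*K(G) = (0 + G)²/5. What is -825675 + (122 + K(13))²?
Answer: -1639967594/2025 ≈ -8.0986e+5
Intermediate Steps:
K(G) = G²/45 (K(G) = ((0 + G)²/5)/9 = (G²*(⅕))/9 = (G²/5)/9 = G²/45)
-825675 + (122 + K(13))² = -825675 + (122 + (1/45)*13²)² = -825675 + (122 + (1/45)*169)² = -825675 + (122 + 169/45)² = -825675 + (5659/45)² = -825675 + 32024281/2025 = -1639967594/2025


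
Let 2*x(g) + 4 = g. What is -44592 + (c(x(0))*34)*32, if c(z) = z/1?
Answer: -46768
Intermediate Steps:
x(g) = -2 + g/2
c(z) = z (c(z) = z*1 = z)
-44592 + (c(x(0))*34)*32 = -44592 + ((-2 + (1/2)*0)*34)*32 = -44592 + ((-2 + 0)*34)*32 = -44592 - 2*34*32 = -44592 - 68*32 = -44592 - 2176 = -46768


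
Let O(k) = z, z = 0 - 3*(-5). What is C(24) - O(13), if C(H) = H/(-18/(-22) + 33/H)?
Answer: -783/193 ≈ -4.0570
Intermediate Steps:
z = 15 (z = 0 + 15 = 15)
O(k) = 15
C(H) = H/(9/11 + 33/H) (C(H) = H/(-18*(-1/22) + 33/H) = H/(9/11 + 33/H))
C(24) - O(13) = (11/3)*24²/(121 + 3*24) - 1*15 = (11/3)*576/(121 + 72) - 15 = (11/3)*576/193 - 15 = (11/3)*576*(1/193) - 15 = 2112/193 - 15 = -783/193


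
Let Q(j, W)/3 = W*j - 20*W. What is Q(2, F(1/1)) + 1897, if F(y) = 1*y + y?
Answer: 1789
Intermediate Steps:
F(y) = 2*y (F(y) = y + y = 2*y)
Q(j, W) = -60*W + 3*W*j (Q(j, W) = 3*(W*j - 20*W) = 3*(-20*W + W*j) = -60*W + 3*W*j)
Q(2, F(1/1)) + 1897 = 3*(2/1)*(-20 + 2) + 1897 = 3*(2*1)*(-18) + 1897 = 3*2*(-18) + 1897 = -108 + 1897 = 1789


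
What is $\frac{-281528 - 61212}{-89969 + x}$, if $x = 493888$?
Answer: $- \frac{342740}{403919} \approx -0.84854$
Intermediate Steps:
$\frac{-281528 - 61212}{-89969 + x} = \frac{-281528 - 61212}{-89969 + 493888} = - \frac{342740}{403919}$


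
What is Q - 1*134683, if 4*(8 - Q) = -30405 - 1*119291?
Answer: -97251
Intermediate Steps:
Q = 37432 (Q = 8 - (-30405 - 1*119291)/4 = 8 - (-30405 - 119291)/4 = 8 - 1/4*(-149696) = 8 + 37424 = 37432)
Q - 1*134683 = 37432 - 1*134683 = 37432 - 134683 = -97251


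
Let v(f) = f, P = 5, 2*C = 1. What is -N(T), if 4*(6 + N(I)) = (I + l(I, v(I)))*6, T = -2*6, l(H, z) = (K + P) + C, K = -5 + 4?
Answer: 69/4 ≈ 17.250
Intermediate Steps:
C = 1/2 (C = (1/2)*1 = 1/2 ≈ 0.50000)
K = -1
l(H, z) = 9/2 (l(H, z) = (-1 + 5) + 1/2 = 4 + 1/2 = 9/2)
T = -12
N(I) = 3/4 + 3*I/2 (N(I) = -6 + ((I + 9/2)*6)/4 = -6 + ((9/2 + I)*6)/4 = -6 + (27 + 6*I)/4 = -6 + (27/4 + 3*I/2) = 3/4 + 3*I/2)
-N(T) = -(3/4 + (3/2)*(-12)) = -(3/4 - 18) = -1*(-69/4) = 69/4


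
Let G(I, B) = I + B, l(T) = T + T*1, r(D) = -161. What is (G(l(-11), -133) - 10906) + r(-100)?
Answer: -11222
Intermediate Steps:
l(T) = 2*T (l(T) = T + T = 2*T)
G(I, B) = B + I
(G(l(-11), -133) - 10906) + r(-100) = ((-133 + 2*(-11)) - 10906) - 161 = ((-133 - 22) - 10906) - 161 = (-155 - 10906) - 161 = -11061 - 161 = -11222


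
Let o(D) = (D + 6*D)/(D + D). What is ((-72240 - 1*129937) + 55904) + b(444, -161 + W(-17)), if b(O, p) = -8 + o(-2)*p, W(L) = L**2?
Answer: -145833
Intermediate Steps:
o(D) = 7/2 (o(D) = (7*D)/((2*D)) = (7*D)*(1/(2*D)) = 7/2)
b(O, p) = -8 + 7*p/2
((-72240 - 1*129937) + 55904) + b(444, -161 + W(-17)) = ((-72240 - 1*129937) + 55904) + (-8 + 7*(-161 + (-17)**2)/2) = ((-72240 - 129937) + 55904) + (-8 + 7*(-161 + 289)/2) = (-202177 + 55904) + (-8 + (7/2)*128) = -146273 + (-8 + 448) = -146273 + 440 = -145833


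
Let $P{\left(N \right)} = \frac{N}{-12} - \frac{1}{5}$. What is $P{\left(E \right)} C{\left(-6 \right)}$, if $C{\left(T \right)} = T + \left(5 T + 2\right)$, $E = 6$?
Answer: $\frac{119}{5} \approx 23.8$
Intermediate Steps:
$P{\left(N \right)} = - \frac{1}{5} - \frac{N}{12}$ ($P{\left(N \right)} = N \left(- \frac{1}{12}\right) - \frac{1}{5} = - \frac{N}{12} - \frac{1}{5} = - \frac{1}{5} - \frac{N}{12}$)
$C{\left(T \right)} = 2 + 6 T$ ($C{\left(T \right)} = T + \left(2 + 5 T\right) = 2 + 6 T$)
$P{\left(E \right)} C{\left(-6 \right)} = \left(- \frac{1}{5} - \frac{1}{2}\right) \left(2 + 6 \left(-6\right)\right) = \left(- \frac{1}{5} - \frac{1}{2}\right) \left(2 - 36\right) = \left(- \frac{7}{10}\right) \left(-34\right) = \frac{119}{5}$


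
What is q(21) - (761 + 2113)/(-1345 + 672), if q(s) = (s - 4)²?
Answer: 197371/673 ≈ 293.27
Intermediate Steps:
q(s) = (-4 + s)²
q(21) - (761 + 2113)/(-1345 + 672) = (-4 + 21)² - (761 + 2113)/(-1345 + 672) = 17² - 2874/(-673) = 289 - 2874*(-1)/673 = 289 - 1*(-2874/673) = 289 + 2874/673 = 197371/673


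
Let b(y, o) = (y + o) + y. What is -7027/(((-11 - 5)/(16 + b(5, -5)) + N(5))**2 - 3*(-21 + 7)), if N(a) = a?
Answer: -3098907/26443 ≈ -117.19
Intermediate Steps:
b(y, o) = o + 2*y (b(y, o) = (o + y) + y = o + 2*y)
-7027/(((-11 - 5)/(16 + b(5, -5)) + N(5))**2 - 3*(-21 + 7)) = -7027/(((-11 - 5)/(16 + (-5 + 2*5)) + 5)**2 - 3*(-21 + 7)) = -7027/((-16/(16 + (-5 + 10)) + 5)**2 - 3*(-14)) = -7027/((-16/(16 + 5) + 5)**2 + 42) = -7027/((-16/21 + 5)**2 + 42) = -7027/((89/21)**2 + 42) = -7027/(7921/441 + 42) = -7027/26443/441 = -7027*441/26443 = -3098907/26443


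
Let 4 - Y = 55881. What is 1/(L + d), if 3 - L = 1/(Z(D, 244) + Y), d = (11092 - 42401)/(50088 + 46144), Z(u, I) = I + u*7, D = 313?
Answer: 2571415272/6877686143 ≈ 0.37388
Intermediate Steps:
Z(u, I) = I + 7*u
Y = -55877 (Y = 4 - 1*55881 = 4 - 55881 = -55877)
d = -31309/96232 ≈ -0.32535
L = 160327/53442 (L = 3 - 1/((244 + 7*313) - 55877) = 3 - 1/((244 + 2191) - 55877) = 3 - 1/(2435 - 55877) = 3 - 1/(-53442) = 3 - 1*(-1/53442) = 3 + 1/53442 = 160327/53442 ≈ 3.0000)
1/(L + d) = 1/(160327/53442 - 31309/96232) = 1/(6877686143/2571415272) = 2571415272/6877686143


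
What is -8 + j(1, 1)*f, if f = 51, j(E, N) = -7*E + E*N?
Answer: -314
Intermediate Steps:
-8 + j(1, 1)*f = -8 + (1*(-7 + 1))*51 = -8 + (1*(-6))*51 = -8 - 6*51 = -8 - 306 = -314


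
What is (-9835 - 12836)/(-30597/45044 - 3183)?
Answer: 113465836/15933961 ≈ 7.1210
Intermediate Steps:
(-9835 - 12836)/(-30597/45044 - 3183) = -22671/(-30597*1/45044 - 3183) = -22671/(-30597/45044 - 3183) = -22671/(-143405649/45044) = -22671*(-45044/143405649) = 113465836/15933961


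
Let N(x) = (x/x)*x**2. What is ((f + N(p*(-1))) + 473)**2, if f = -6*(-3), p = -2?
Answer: 245025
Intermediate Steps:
N(x) = x**2 (N(x) = 1*x**2 = x**2)
f = 18
((f + N(p*(-1))) + 473)**2 = ((18 + (-2*(-1))**2) + 473)**2 = ((18 + 2**2) + 473)**2 = ((18 + 4) + 473)**2 = (22 + 473)**2 = 495**2 = 245025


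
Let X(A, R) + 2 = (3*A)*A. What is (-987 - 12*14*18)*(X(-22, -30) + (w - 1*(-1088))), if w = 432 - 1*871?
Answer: -8419089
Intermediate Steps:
X(A, R) = -2 + 3*A² (X(A, R) = -2 + (3*A)*A = -2 + 3*A²)
w = -439 (w = 432 - 871 = -439)
(-987 - 12*14*18)*(X(-22, -30) + (w - 1*(-1088))) = (-987 - 12*14*18)*((-2 + 3*(-22)²) + (-439 - 1*(-1088))) = (-987 - 168*18)*((-2 + 3*484) + (-439 + 1088)) = (-987 - 3024)*((-2 + 1452) + 649) = -4011*(1450 + 649) = -4011*2099 = -8419089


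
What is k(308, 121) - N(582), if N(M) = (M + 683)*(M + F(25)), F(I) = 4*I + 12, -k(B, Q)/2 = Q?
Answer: -878152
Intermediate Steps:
k(B, Q) = -2*Q
F(I) = 12 + 4*I
N(M) = (112 + M)*(683 + M) (N(M) = (M + 683)*(M + (12 + 4*25)) = (683 + M)*(M + (12 + 100)) = (683 + M)*(M + 112) = (683 + M)*(112 + M) = (112 + M)*(683 + M))
k(308, 121) - N(582) = -2*121 - (76496 + 582² + 795*582) = -242 - (76496 + 338724 + 462690) = -242 - 1*877910 = -242 - 877910 = -878152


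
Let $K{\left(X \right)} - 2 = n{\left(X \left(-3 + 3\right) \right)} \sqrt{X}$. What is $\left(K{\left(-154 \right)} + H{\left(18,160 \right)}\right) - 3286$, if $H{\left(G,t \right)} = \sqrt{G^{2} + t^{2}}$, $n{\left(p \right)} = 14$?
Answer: $-3284 + 2 \sqrt{6481} + 14 i \sqrt{154} \approx -3123.0 + 173.74 i$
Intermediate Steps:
$K{\left(X \right)} = 2 + 14 \sqrt{X}$
$\left(K{\left(-154 \right)} + H{\left(18,160 \right)}\right) - 3286 = \left(\left(2 + 14 \sqrt{-154}\right) + \sqrt{18^{2} + 160^{2}}\right) - 3286 = \left(\left(2 + 14 i \sqrt{154}\right) + \sqrt{324 + 25600}\right) - 3286 = \left(\left(2 + 14 i \sqrt{154}\right) + \sqrt{25924}\right) - 3286 = \left(\left(2 + 14 i \sqrt{154}\right) + 2 \sqrt{6481}\right) - 3286 = \left(2 + 2 \sqrt{6481} + 14 i \sqrt{154}\right) - 3286 = -3284 + 2 \sqrt{6481} + 14 i \sqrt{154}$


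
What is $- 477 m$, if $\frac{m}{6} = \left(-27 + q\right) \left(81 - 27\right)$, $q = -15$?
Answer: $6491016$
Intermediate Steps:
$m = -13608$ ($m = 6 \left(-27 - 15\right) \left(81 - 27\right) = 6 \left(\left(-42\right) 54\right) = 6 \left(-2268\right) = -13608$)
$- 477 m = \left(-477\right) \left(-13608\right) = 6491016$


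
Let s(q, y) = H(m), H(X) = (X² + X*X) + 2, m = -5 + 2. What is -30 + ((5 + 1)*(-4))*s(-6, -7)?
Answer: -510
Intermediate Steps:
m = -3
H(X) = 2 + 2*X² (H(X) = (X² + X²) + 2 = 2*X² + 2 = 2 + 2*X²)
s(q, y) = 20 (s(q, y) = 2 + 2*(-3)² = 2 + 2*9 = 2 + 18 = 20)
-30 + ((5 + 1)*(-4))*s(-6, -7) = -30 + ((5 + 1)*(-4))*20 = -30 + (6*(-4))*20 = -30 - 24*20 = -30 - 480 = -510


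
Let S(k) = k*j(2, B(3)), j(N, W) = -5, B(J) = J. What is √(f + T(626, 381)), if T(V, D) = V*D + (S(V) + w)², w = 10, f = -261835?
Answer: √9711071 ≈ 3116.3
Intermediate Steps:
S(k) = -5*k (S(k) = k*(-5) = -5*k)
T(V, D) = (10 - 5*V)² + D*V (T(V, D) = V*D + (-5*V + 10)² = D*V + (10 - 5*V)² = (10 - 5*V)² + D*V)
√(f + T(626, 381)) = √(-261835 + (25*(2 - 1*626)² + 381*626)) = √(-261835 + (25*(2 - 626)² + 238506)) = √(-261835 + (25*(-624)² + 238506)) = √(-261835 + (25*389376 + 238506)) = √(-261835 + (9734400 + 238506)) = √(-261835 + 9972906) = √9711071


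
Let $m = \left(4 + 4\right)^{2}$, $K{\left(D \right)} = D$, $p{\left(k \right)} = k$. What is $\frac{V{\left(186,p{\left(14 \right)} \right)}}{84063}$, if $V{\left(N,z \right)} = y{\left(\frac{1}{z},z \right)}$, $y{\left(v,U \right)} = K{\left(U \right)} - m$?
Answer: $- \frac{50}{84063} \approx -0.00059479$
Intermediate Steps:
$m = 64$ ($m = 8^{2} = 64$)
$y{\left(v,U \right)} = -64 + U$ ($y{\left(v,U \right)} = U - 64 = -64 + U$)
$V{\left(N,z \right)} = -64 + z$
$\frac{V{\left(186,p{\left(14 \right)} \right)}}{84063} = \frac{-64 + 14}{84063} = \left(-50\right) \frac{1}{84063} = - \frac{50}{84063}$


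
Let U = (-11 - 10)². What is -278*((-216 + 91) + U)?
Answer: -87848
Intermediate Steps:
U = 441 (U = (-21)² = 441)
-278*((-216 + 91) + U) = -278*((-216 + 91) + 441) = -278*(-125 + 441) = -278*316 = -87848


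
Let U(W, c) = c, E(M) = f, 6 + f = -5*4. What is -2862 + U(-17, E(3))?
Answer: -2888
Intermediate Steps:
f = -26 (f = -6 - 5*4 = -6 - 20 = -26)
E(M) = -26
-2862 + U(-17, E(3)) = -2862 - 26 = -2888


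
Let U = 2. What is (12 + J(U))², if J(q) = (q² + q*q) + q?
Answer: 484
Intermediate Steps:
J(q) = q + 2*q² (J(q) = (q² + q²) + q = 2*q² + q = q + 2*q²)
(12 + J(U))² = (12 + 2*(1 + 2*2))² = (12 + 2*(1 + 4))² = (12 + 2*5)² = (12 + 10)² = 22² = 484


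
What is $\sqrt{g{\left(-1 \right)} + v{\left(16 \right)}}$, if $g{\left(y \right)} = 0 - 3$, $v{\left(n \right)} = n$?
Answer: $\sqrt{13} \approx 3.6056$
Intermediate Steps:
$g{\left(y \right)} = -3$
$\sqrt{g{\left(-1 \right)} + v{\left(16 \right)}} = \sqrt{-3 + 16} = \sqrt{13}$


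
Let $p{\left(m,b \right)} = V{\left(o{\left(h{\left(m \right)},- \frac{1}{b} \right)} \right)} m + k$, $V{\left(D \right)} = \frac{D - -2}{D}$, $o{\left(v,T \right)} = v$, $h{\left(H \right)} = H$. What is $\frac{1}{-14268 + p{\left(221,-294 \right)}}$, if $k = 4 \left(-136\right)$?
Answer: $- \frac{1}{14589} \approx -6.8545 \cdot 10^{-5}$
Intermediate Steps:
$V{\left(D \right)} = \frac{2 + D}{D}$ ($V{\left(D \right)} = \frac{D + 2}{D} = \frac{2 + D}{D}$)
$k = -544$
$p{\left(m,b \right)} = -542 + m$ ($p{\left(m,b \right)} = \frac{2 + m}{m} m - 544 = \left(2 + m\right) - 544 = -542 + m$)
$\frac{1}{-14268 + p{\left(221,-294 \right)}} = \frac{1}{-14268 + \left(-542 + 221\right)} = \frac{1}{-14268 - 321} = \frac{1}{-14589} = - \frac{1}{14589}$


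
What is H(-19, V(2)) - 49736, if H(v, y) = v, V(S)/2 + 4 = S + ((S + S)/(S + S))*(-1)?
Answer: -49755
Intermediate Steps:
V(S) = -10 + 2*S (V(S) = -8 + 2*(S + ((S + S)/(S + S))*(-1)) = -8 + 2*(S + ((2*S)/((2*S)))*(-1)) = -8 + 2*(S + ((2*S)*(1/(2*S)))*(-1)) = -8 + 2*(S + 1*(-1)) = -8 + 2*(S - 1) = -8 + 2*(-1 + S) = -8 + (-2 + 2*S) = -10 + 2*S)
H(-19, V(2)) - 49736 = -19 - 49736 = -49755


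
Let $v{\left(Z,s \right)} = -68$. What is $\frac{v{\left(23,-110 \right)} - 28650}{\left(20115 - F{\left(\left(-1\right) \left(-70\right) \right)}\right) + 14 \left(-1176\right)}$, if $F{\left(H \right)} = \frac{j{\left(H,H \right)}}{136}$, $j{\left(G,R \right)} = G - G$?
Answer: $- \frac{28718}{3651} \approx -7.8658$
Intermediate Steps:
$j{\left(G,R \right)} = 0$
$F{\left(H \right)} = 0$ ($F{\left(H \right)} = \frac{0}{136} = 0 \cdot \frac{1}{136} = 0$)
$\frac{v{\left(23,-110 \right)} - 28650}{\left(20115 - F{\left(\left(-1\right) \left(-70\right) \right)}\right) + 14 \left(-1176\right)} = \frac{-68 - 28650}{\left(20115 - 0\right) + 14 \left(-1176\right)} = - \frac{28718}{\left(20115 + 0\right) - 16464} = - \frac{28718}{20115 - 16464} = - \frac{28718}{3651}$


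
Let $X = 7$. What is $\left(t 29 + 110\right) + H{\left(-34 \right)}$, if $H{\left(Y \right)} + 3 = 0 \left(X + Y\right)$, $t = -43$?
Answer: $-1140$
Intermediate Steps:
$H{\left(Y \right)} = -3$ ($H{\left(Y \right)} = -3 + 0 \left(7 + Y\right) = -3 + 0 = -3$)
$\left(t 29 + 110\right) + H{\left(-34 \right)} = \left(\left(-43\right) 29 + 110\right) - 3 = \left(-1247 + 110\right) - 3 = -1137 - 3 = -1140$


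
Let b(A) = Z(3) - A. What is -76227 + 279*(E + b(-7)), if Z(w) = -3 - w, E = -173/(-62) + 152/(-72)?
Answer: -151517/2 ≈ -75759.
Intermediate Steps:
E = 379/558 (E = -173*(-1/62) + 152*(-1/72) = 173/62 - 19/9 = 379/558 ≈ 0.67921)
b(A) = -6 - A (b(A) = (-3 - 1*3) - A = (-3 - 3) - A = -6 - A)
-76227 + 279*(E + b(-7)) = -76227 + 279*(379/558 + (-6 - 1*(-7))) = -76227 + 279*(379/558 + (-6 + 7)) = -76227 + 279*(379/558 + 1) = -76227 + 279*(937/558) = -76227 + 937/2 = -151517/2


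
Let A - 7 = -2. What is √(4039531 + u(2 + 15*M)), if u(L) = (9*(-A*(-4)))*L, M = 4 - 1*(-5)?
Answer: √4064191 ≈ 2016.0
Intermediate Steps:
A = 5 (A = 7 - 2 = 5)
M = 9 (M = 4 + 5 = 9)
u(L) = 180*L (u(L) = (9*(-1*5*(-4)))*L = (9*(-5*(-4)))*L = (9*20)*L = 180*L)
√(4039531 + u(2 + 15*M)) = √(4039531 + 180*(2 + 15*9)) = √(4039531 + 180*(2 + 135)) = √(4039531 + 180*137) = √(4039531 + 24660) = √4064191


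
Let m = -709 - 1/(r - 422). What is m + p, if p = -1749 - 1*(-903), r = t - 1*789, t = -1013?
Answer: -3458319/2224 ≈ -1555.0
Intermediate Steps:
r = -1802 (r = -1013 - 1*789 = -1013 - 789 = -1802)
p = -846 (p = -1749 + 903 = -846)
m = -1576815/2224 (m = -709 - 1/(-1802 - 422) = -709 - 1/(-2224) = -709 - 1*(-1/2224) = -709 + 1/2224 = -1576815/2224 ≈ -709.00)
m + p = -1576815/2224 - 846 = -3458319/2224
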